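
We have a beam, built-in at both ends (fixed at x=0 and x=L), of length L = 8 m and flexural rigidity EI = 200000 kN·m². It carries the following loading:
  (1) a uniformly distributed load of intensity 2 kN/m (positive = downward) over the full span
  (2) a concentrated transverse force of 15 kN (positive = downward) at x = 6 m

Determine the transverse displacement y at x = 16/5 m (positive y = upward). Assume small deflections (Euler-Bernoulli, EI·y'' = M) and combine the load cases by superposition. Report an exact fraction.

Load 1 — uniform load w=2 kN/m over full span:
  y_1 = -wx²(L-x)²/(24EI) = -2·(16/5)²·(8-(16/5))²/(24·200000) = -192/1953125 m
Load 2 — point force P=15 kN at a=6 m (b=L-a=2):
  y_2 = -Pb²x²(3aL-(3a+b)x)/(6L³EI)  [x≤a] = -15·2²·(16/5)²·(3·6·8-(3·6+2)·(16/5))/(6·8³·200000) = -1/12500 m
Superposition: y = Σ y_i = -1393/7812500 m ≈ -0.000178 m

y(16/5) = -1393/7812500 m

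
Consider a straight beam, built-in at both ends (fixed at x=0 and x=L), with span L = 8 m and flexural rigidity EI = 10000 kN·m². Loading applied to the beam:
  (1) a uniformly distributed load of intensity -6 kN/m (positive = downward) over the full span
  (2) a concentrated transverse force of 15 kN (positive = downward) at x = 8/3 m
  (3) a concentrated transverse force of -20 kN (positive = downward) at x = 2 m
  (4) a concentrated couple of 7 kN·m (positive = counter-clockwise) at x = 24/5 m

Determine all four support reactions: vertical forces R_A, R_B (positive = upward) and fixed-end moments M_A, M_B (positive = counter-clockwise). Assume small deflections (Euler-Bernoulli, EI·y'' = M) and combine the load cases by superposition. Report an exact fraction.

R_A = -51307/1800 kN, M_A = -15517/450 kN·m, R_B = -44093/1800 kN, M_B = 14153/450 kN·m

Load 1 — uniform load w=-6 kN/m over full span:
  R_A = wL/2 = (-6)·8/2 = -24 kN
  M_A = wL²/12 = (-6)·8²/12 = -32 kN·m
  R_B = wL/2 = (-6)·8/2 = -24 kN
  M_B = -wL²/12 = -(-6)·8²/12 = 32 kN·m
Load 2 — point force P=15 kN at a=8/3 m (b=L-a=16/3):
  R_A = Pb²(3a+b)/L³ = 15·(16/3)²·(3·(8/3)+(16/3))/8³ = 100/9 kN
  M_A = Pab²/L² = 15·(8/3)·(16/3)²/8² = 160/9 kN·m
  R_B = Pa²(a+3b)/L³ = 15·(8/3)²·((8/3)+3·(16/3))/8³ = 35/9 kN
  M_B = -Pa²b/L² = -15·(8/3)²·(16/3)/8² = -80/9 kN·m
Load 3 — point force P=-20 kN at a=2 m (b=L-a=6):
  R_A = Pb²(3a+b)/L³ = (-20)·6²·(3·2+6)/8³ = -135/8 kN
  M_A = Pab²/L² = (-20)·2·6²/8² = -45/2 kN·m
  R_B = Pa²(a+3b)/L³ = (-20)·2²·(2+3·6)/8³ = -25/8 kN
  M_B = -Pa²b/L² = -(-20)·2²·6/8² = 15/2 kN·m
Load 4 — applied couple M₀=7 kN·m at a=24/5 m (b=L-a=16/5):
  R_A = 6M₀ab/L³ = 6·7·(24/5)·(16/5)/8³ = 63/50 kN
  M_A = M₀b(2a-b)/L² = 7·(16/5)·(2·(24/5)-(16/5))/8² = 56/25 kN·m
  R_B = -6M₀ab/L³ = -6·7·(24/5)·(16/5)/8³ = -63/50 kN
  M_B = M₀a(2b-a)/L² = 7·(24/5)·(2·(16/5)-(24/5))/8² = 21/25 kN·m
Superposition: R_A = -51307/1800 kN, M_A = -15517/450 kN·m, R_B = -44093/1800 kN, M_B = 14153/450 kN·m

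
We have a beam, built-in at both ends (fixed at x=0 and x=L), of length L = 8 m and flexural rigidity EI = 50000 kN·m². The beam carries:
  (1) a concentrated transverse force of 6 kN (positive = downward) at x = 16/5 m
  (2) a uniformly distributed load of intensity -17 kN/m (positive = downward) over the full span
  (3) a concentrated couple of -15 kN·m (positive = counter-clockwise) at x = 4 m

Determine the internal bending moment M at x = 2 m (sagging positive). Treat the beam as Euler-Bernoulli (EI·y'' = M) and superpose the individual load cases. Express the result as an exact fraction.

Load 1 — point force P=6 kN at a=16/5 m (b=L-a=24/5):
  M_1 = Pb²(3a+b)x/L³ - Pab²/L²  [x≤a] = 6·(24/5)²·(3·(16/5)+(24/5))·2/8³ - 6·(16/5)·(24/5)²/8² = 108/125 kN·m
Load 2 — uniform load w=-17 kN/m over full span:
  M_2 = wLx/2 - wL²/12 - wx²/2 = (-17)·8·2/2 - (-17)·8²/12 - (-17)·2²/2 = -34/3 kN·m
Load 3 — applied couple M₀=-15 kN·m at a=4 m (b=L-a=4):
  M_3 = R_Ax - M_A  [x≤a] with R_A=-45/16, M_A=-15/4 = (-45/16)·2 - (-15/4) = -15/8 kN·m
Superposition: M = Σ M_i = -37033/3000 kN·m ≈ -12.344333 kN·m

M(2) = -37033/3000 kN·m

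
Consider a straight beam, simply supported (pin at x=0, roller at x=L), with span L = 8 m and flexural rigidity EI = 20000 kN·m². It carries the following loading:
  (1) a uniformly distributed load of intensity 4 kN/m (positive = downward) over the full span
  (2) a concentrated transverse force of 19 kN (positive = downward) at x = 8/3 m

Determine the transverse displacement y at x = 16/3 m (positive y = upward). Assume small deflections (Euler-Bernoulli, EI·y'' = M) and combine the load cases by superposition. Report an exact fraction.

Load 1 — uniform load w=4 kN/m over full span:
  y_1 = -wx(L³-2Lx²+x³)/(24EI) = -4·(16/3)·(8³-2·8·(16/3)²+(16/3)³)/(24·20000) = -1408/151875 m
Load 2 — point force P=19 kN at a=8/3 m (b=L-a=16/3):
  y_2 = -Pa(L-x)(2Lx-a²-x²)/(6LEI)  [x>a] = -19·(8/3)·(8-(16/3))·(2·8·(16/3)-(8/3)²-(16/3)²)/(6·8·20000) = -1064/151875 m
Superposition: y = Σ y_i = -824/50625 m ≈ -0.016277 m

y(16/3) = -824/50625 m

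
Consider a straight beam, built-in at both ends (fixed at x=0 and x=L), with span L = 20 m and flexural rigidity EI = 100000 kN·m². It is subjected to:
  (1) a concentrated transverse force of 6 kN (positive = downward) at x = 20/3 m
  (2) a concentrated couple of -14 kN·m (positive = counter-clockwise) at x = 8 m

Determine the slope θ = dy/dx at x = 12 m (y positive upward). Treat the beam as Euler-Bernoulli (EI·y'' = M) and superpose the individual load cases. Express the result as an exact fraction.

Load 1 — point force P=6 kN at a=20/3 m (b=L-a=40/3):
  θ_1 = Pa²(L-x)(2bL-(3b+a)(L-x))/(2L³EI)  [x>a] = 6·(20/3)²·(20-12)·(2·(40/3)·20-(3·(40/3)+(20/3))·(20-12))/(2·20³·100000) = 2/9375 rad
Load 2 — applied couple M₀=-14 kN·m at a=8 m (b=L-a=12):
  θ_2 = (R_Ax²/2 - M_Ax - M₀(x-a))/EI  [x>a] with R_A=-126/125, M_A=-42/25 = ((-126/125)·12²/2 - (-42/25)·12 - (-14)·(12-8))/100000 = 14/390625 rad
Superposition: θ = Σ θ_i = 292/1171875 rad ≈ 0.000249 rad

θ(12) = 292/1171875 rad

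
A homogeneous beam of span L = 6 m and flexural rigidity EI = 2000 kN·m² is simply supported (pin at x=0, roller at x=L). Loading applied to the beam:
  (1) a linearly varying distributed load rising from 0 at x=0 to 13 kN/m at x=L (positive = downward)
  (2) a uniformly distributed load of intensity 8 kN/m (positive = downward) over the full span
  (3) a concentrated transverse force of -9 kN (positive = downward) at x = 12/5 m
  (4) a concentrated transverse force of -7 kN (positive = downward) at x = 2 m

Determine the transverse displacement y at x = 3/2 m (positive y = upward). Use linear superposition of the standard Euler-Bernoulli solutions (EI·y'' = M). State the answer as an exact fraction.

Load 1 — triangular load w₀=13 kN/m (0→w₀ over full span):
  y_1 = -w₀x(7L⁴-10L²x²+3x⁴)/(360LEI) = -13·(3/2)·(7·6⁴-10·6²·(3/2)²+3·(3/2)⁴)/(360·6·2000) = -38259/1024000 m
Load 2 — uniform load w=8 kN/m over full span:
  y_2 = -wx(L³-2Lx²+x³)/(24EI) = -8·(3/2)·(6³-2·6·(3/2)²+(3/2)³)/(24·2000) = -1539/32000 m
Load 3 — point force P=-9 kN at a=12/5 m (b=L-a=18/5):
  y_3 = -Pbx(L²-b²-x²)/(6LEI)  [x≤a] = -(-9)·(18/5)·(3/2)·(6²-(18/5)²-(3/2)²)/(6·6·2000) = 56133/4000000 m
Load 4 — point force P=-7 kN at a=2 m (b=L-a=4):
  y_4 = -Pbx(L²-b²-x²)/(6LEI)  [x≤a] = -(-7)·4·(3/2)·(6²-4²-(3/2)²)/(6·6·2000) = 497/48000 m
Superposition: y = Σ y_i = -23450357/384000000 m ≈ -0.061069 m

y(3/2) = -23450357/384000000 m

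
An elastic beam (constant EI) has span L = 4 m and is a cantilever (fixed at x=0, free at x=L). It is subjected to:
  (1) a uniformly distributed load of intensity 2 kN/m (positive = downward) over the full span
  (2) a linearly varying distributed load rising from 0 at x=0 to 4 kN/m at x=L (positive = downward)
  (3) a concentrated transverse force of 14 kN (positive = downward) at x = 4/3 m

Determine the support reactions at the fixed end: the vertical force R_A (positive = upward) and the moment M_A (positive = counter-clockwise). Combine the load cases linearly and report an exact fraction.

R_A = 30 kN, M_A = 56 kN·m

Load 1 — uniform load w=2 kN/m over full span:
  R_A = wL = 2·4 = 8 kN
  M_A = wL²/2 = 2·4²/2 = 16 kN·m
Load 2 — triangular load w₀=4 kN/m (0→w₀ over full span):
  R_A = w₀L/2 = 4·4/2 = 8 kN
  M_A = w₀L²/3 = 4·4²/3 = 64/3 kN·m
Load 3 — point force P=14 kN at a=4/3 m (b=L-a=8/3):
  R_A = P = 14 kN
  M_A = Pa = 14·(4/3) = 56/3 kN·m
Superposition: R_A = 30 kN, M_A = 56 kN·m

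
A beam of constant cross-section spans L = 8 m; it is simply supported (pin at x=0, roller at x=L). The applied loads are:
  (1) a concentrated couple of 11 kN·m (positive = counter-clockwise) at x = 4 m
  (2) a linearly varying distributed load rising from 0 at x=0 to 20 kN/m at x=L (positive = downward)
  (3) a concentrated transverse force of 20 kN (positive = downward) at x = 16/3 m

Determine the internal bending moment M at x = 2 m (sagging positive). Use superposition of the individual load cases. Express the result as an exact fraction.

M(2) = 793/12 kN·m

Load 1 — applied couple M₀=11 kN·m at a=4 m (b=L-a=4):
  M_1 = M₀x/L  [x≤a] = 11·2/8 = 11/4 kN·m
Load 2 — triangular load w₀=20 kN/m (0→w₀ over full span):
  M_2 = w₀Lx/6 - w₀x³/(6L) = 20·8·2/6 - 20·2³/(6·8) = 50 kN·m
Load 3 — point force P=20 kN at a=16/3 m (b=L-a=8/3):
  M_3 = Pbx/L  [x≤a] = 20·(8/3)·2/8 = 40/3 kN·m
Superposition: M = Σ M_i = 793/12 kN·m ≈ 66.083333 kN·m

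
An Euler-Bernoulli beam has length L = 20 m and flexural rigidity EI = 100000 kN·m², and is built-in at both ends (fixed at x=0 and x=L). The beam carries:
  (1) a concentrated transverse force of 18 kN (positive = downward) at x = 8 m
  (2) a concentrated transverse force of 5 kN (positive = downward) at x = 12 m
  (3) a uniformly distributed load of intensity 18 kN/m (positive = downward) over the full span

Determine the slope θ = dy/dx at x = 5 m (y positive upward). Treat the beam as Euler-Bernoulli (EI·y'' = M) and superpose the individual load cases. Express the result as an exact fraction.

Load 1 — point force P=18 kN at a=8 m (b=L-a=12):
  θ_1 = -Pb²x(2aL-(3a+b)x)/(2L³EI)  [x≤a] = -18·12²·5·(2·8·20-(3·8+12)·5)/(2·20³·100000) = -567/500000 rad
Load 2 — point force P=5 kN at a=12 m (b=L-a=8):
  θ_2 = -Pb²x(2aL-(3a+b)x)/(2L³EI)  [x≤a] = -5·8²·5·(2·12·20-(3·12+8)·5)/(2·20³·100000) = -13/50000 rad
Load 3 — uniform load w=18 kN/m over full span:
  θ_3 = -wx(L-x)(L-2x)/(12EI) = -18·5·(20-5)·(20-2·5)/(12·100000) = -9/800 rad
Superposition: θ = Σ θ_i = -3161/250000 rad ≈ -0.012644 rad

θ(5) = -3161/250000 rad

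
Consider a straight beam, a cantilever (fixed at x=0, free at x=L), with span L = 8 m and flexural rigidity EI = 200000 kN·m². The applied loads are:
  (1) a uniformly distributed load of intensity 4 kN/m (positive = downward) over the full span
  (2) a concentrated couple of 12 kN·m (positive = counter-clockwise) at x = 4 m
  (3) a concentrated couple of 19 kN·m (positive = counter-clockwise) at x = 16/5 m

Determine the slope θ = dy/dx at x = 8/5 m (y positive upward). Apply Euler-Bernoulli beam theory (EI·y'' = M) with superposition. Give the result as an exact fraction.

Load 1 — uniform load w=4 kN/m over full span:
  θ_1 = -wx(x²-3Lx+3L²)/(6EI) = -4·(8/5)·((8/5)²-3·8·(8/5)+3·8²)/(6·200000) = -976/1171875 rad
Load 2 — applied couple M₀=12 kN·m at a=4 m (b=L-a=4):
  θ_2 = M₀x/EI  [x≤a] = 12·(8/5)/200000 = 3/31250 rad
Load 3 — applied couple M₀=19 kN·m at a=16/5 m (b=L-a=24/5):
  θ_3 = M₀x/EI  [x≤a] = 19·(8/5)/200000 = 19/125000 rad
Superposition: θ = Σ θ_i = -5483/9375000 rad ≈ -0.000585 rad

θ(8/5) = -5483/9375000 rad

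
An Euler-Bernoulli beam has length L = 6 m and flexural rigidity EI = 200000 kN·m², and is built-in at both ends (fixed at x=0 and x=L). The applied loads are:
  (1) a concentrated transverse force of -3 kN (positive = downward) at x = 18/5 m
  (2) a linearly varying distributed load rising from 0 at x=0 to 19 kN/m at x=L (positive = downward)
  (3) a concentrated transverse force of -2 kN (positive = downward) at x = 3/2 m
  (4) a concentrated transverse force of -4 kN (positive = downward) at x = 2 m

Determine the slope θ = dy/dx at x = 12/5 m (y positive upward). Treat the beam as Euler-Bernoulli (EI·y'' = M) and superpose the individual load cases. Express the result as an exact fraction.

Load 1 — point force P=-3 kN at a=18/5 m (b=L-a=12/5):
  θ_1 = -Pb²x(2aL-(3a+b)x)/(2L³EI)  [x≤a] = -(-3)·(12/5)²·(12/5)·(2·(18/5)·6-(3·(18/5)+(12/5))·(12/5))/(2·6³·200000) = 54/9765625 rad
Load 2 — triangular load w₀=19 kN/m (0→w₀ over full span):
  θ_2 = -w₀(2x(L-x)(L-2x)(x+2L)+x²(L-x)²)/(120LEI) = -19·(2·(12/5)·(6-(12/5))·(6-2·(12/5))·((12/5)+2·6)+(12/5)²·(6-(12/5))²)/(120·6·200000) = -1539/31250000 rad
Load 3 — point force P=-2 kN at a=3/2 m (b=L-a=9/2):
  θ_3 = Pa²(L-x)(2bL-(3b+a)(L-x))/(2L³EI)  [x>a] = (-2)·(3/2)²·(6-(12/5))·(2·(9/2)·6-(3·(9/2)+(3/2))·(6-(12/5)))/(2·6³·200000) = 0 rad
Load 4 — point force P=-4 kN at a=2 m (b=L-a=4):
  θ_4 = Pa²(L-x)(2bL-(3b+a)(L-x))/(2L³EI)  [x>a] = (-4)·2²·(6-(12/5))·(2·4·6-(3·4+2)·(6-(12/5)))/(2·6³·200000) = 1/625000 rad
Superposition: θ = Σ θ_i = -6581/156250000 rad ≈ -0.000042 rad

θ(12/5) = -6581/156250000 rad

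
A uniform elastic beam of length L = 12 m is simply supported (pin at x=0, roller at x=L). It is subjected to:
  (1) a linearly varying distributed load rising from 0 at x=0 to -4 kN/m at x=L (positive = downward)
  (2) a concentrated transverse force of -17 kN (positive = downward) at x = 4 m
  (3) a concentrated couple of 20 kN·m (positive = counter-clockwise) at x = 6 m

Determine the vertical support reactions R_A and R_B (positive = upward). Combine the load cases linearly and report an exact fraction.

R_A = -53/3 kN, R_B = -70/3 kN

Load 1 — triangular load w₀=-4 kN/m (0→w₀ over full span):
  R_A = w₀L/6 = (-4)·12/6 = -8 kN
  R_B = w₀L/3 = (-4)·12/3 = -16 kN
Load 2 — point force P=-17 kN at a=4 m (b=L-a=8):
  R_A = Pb/L = (-17)·8/12 = -34/3 kN
  R_B = Pa/L = (-17)·4/12 = -17/3 kN
Load 3 — applied couple M₀=20 kN·m at a=6 m (b=L-a=6):
  R_A = M₀/L = 20/12 = 5/3 kN
  R_B = -M₀/L = -20/12 = -5/3 kN
Superposition: R_A = -53/3 kN, R_B = -70/3 kN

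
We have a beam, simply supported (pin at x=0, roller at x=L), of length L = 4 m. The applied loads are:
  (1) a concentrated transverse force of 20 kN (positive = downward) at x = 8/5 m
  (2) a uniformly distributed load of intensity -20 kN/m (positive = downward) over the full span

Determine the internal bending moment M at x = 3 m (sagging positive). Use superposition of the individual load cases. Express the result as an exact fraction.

M(3) = -22 kN·m

Load 1 — point force P=20 kN at a=8/5 m (b=L-a=12/5):
  M_1 = Pa(L-x)/L  [x>a] = 20·(8/5)·(4-3)/4 = 8 kN·m
Load 2 — uniform load w=-20 kN/m over full span:
  M_2 = wx(L-x)/2 = (-20)·3·(4-3)/2 = -30 kN·m
Superposition: M = Σ M_i = -22 kN·m ≈ -22.000000 kN·m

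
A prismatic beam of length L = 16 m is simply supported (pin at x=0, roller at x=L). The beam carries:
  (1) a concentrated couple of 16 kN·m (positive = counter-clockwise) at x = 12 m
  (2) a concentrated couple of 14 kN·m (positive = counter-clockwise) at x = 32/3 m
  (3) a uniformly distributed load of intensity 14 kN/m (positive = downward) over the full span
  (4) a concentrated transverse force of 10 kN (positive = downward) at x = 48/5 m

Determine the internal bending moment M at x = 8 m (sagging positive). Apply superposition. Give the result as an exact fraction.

M(8) = 495 kN·m

Load 1 — applied couple M₀=16 kN·m at a=12 m (b=L-a=4):
  M_1 = M₀x/L  [x≤a] = 16·8/16 = 8 kN·m
Load 2 — applied couple M₀=14 kN·m at a=32/3 m (b=L-a=16/3):
  M_2 = M₀x/L  [x≤a] = 14·8/16 = 7 kN·m
Load 3 — uniform load w=14 kN/m over full span:
  M_3 = wx(L-x)/2 = 14·8·(16-8)/2 = 448 kN·m
Load 4 — point force P=10 kN at a=48/5 m (b=L-a=32/5):
  M_4 = Pbx/L  [x≤a] = 10·(32/5)·8/16 = 32 kN·m
Superposition: M = Σ M_i = 495 kN·m ≈ 495.000000 kN·m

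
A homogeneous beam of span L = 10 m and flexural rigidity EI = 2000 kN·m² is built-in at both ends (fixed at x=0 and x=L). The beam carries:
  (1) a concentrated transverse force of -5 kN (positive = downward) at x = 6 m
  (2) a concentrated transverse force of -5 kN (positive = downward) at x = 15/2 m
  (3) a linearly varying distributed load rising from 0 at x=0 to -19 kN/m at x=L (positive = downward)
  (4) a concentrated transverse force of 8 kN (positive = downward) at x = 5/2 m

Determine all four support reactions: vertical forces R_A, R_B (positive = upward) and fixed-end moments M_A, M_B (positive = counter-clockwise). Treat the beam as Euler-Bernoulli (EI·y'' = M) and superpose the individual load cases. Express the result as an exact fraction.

Load 1 — point force P=-5 kN at a=6 m (b=L-a=4):
  R_A = Pb²(3a+b)/L³ = (-5)·4²·(3·6+4)/10³ = -44/25 kN
  M_A = Pab²/L² = (-5)·6·4²/10² = -24/5 kN·m
  R_B = Pa²(a+3b)/L³ = (-5)·6²·(6+3·4)/10³ = -81/25 kN
  M_B = -Pa²b/L² = -(-5)·6²·4/10² = 36/5 kN·m
Load 2 — point force P=-5 kN at a=15/2 m (b=L-a=5/2):
  R_A = Pb²(3a+b)/L³ = (-5)·(5/2)²·(3·(15/2)+(5/2))/10³ = -25/32 kN
  M_A = Pab²/L² = (-5)·(15/2)·(5/2)²/10² = -75/32 kN·m
  R_B = Pa²(a+3b)/L³ = (-5)·(15/2)²·((15/2)+3·(5/2))/10³ = -135/32 kN
  M_B = -Pa²b/L² = -(-5)·(15/2)²·(5/2)/10² = 225/32 kN·m
Load 3 — triangular load w₀=-19 kN/m (0→w₀ over full span):
  R_A = 3w₀L/20 = 3·(-19)·10/20 = -57/2 kN
  M_A = w₀L²/30 = (-19)·10²/30 = -190/3 kN·m
  R_B = 7w₀L/20 = 7·(-19)·10/20 = -133/2 kN
  M_B = -w₀L²/20 = -(-19)·10²/20 = 95 kN·m
Load 4 — point force P=8 kN at a=5/2 m (b=L-a=15/2):
  R_A = Pb²(3a+b)/L³ = 8·(15/2)²·(3·(5/2)+(15/2))/10³ = 27/4 kN
  M_A = Pab²/L² = 8·(5/2)·(15/2)²/10² = 45/4 kN·m
  R_B = Pa²(a+3b)/L³ = 8·(5/2)²·((5/2)+3·(15/2))/10³ = 5/4 kN
  M_B = -Pa²b/L² = -8·(5/2)²·(15/2)/10² = -15/4 kN·m
Superposition: R_A = -19433/800 kN, M_A = -28429/480 kN·m, R_B = -58167/800 kN, M_B = 16877/160 kN·m

R_A = -19433/800 kN, M_A = -28429/480 kN·m, R_B = -58167/800 kN, M_B = 16877/160 kN·m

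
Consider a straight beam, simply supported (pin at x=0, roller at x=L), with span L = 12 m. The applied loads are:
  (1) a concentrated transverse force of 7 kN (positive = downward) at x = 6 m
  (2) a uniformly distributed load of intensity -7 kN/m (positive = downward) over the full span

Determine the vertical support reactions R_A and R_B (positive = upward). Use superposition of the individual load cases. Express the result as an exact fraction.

Load 1 — point force P=7 kN at a=6 m (b=L-a=6):
  R_A = Pb/L = 7·6/12 = 7/2 kN
  R_B = Pa/L = 7·6/12 = 7/2 kN
Load 2 — uniform load w=-7 kN/m over full span:
  R_A = wL/2 = (-7)·12/2 = -42 kN
  R_B = wL/2 = (-7)·12/2 = -42 kN
Superposition: R_A = -77/2 kN, R_B = -77/2 kN

R_A = -77/2 kN, R_B = -77/2 kN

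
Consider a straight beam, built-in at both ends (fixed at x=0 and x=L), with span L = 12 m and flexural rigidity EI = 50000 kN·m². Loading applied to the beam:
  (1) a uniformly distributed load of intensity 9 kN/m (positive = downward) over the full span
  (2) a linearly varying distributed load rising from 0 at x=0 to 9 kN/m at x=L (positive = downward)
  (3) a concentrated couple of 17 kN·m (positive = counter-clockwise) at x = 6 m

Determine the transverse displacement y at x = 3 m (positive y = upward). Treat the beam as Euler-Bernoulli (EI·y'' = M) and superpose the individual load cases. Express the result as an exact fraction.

y(3) = -64953/8000000 m

Load 1 — uniform load w=9 kN/m over full span:
  y_1 = -wx²(L-x)²/(24EI) = -9·3²·(12-3)²/(24·50000) = -2187/400000 m
Load 2 — triangular load w₀=9 kN/m (0→w₀ over full span):
  y_2 = -w₀x²(L-x)²(x+2L)/(120LEI) = -9·3²·(12-3)²·(3+2·12)/(120·12·50000) = -19683/8000000 m
Load 3 — applied couple M₀=17 kN·m at a=6 m (b=L-a=6):
  y_3 = (R_Ax³/6 - M_Ax²/2)/EI  [x≤a] with R_A=17/8, M_A=17/4 = ((17/8)·3³/6 - (17/4)·3²/2)/50000 = -153/800000 m
Superposition: y = Σ y_i = -64953/8000000 m ≈ -0.008119 m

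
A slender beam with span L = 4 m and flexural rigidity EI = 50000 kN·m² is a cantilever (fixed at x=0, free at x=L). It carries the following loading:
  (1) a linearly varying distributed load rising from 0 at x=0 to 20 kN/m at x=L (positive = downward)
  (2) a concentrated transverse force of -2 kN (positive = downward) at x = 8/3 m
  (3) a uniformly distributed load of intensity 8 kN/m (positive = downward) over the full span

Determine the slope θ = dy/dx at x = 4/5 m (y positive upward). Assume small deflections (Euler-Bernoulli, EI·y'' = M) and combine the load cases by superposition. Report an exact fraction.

θ(4/5) = -2593/1171875 rad

Load 1 — triangular load w₀=20 kN/m (0→w₀ over full span):
  θ_1 = (w₀Lx²/4-w₀L²x/3-w₀x⁴/(24L))/EI = (20·4·(4/5)²/4-20·4²·(4/5)/3-20·(4/5)⁴/(24·4))/50000 = -1702/1171875 rad
Load 2 — point force P=-2 kN at a=8/3 m (b=L-a=4/3):
  θ_2 = -Px(2a-x)/(2EI)  [x≤a] = -(-2)·(4/5)·(2·(8/3)-(4/5))/(2·50000) = 17/234375 rad
Load 3 — uniform load w=8 kN/m over full span:
  θ_3 = -wx(x²-3Lx+3L²)/(6EI) = -8·(4/5)·((4/5)²-3·4·(4/5)+3·4²)/(6·50000) = -976/1171875 rad
Superposition: θ = Σ θ_i = -2593/1171875 rad ≈ -0.002213 rad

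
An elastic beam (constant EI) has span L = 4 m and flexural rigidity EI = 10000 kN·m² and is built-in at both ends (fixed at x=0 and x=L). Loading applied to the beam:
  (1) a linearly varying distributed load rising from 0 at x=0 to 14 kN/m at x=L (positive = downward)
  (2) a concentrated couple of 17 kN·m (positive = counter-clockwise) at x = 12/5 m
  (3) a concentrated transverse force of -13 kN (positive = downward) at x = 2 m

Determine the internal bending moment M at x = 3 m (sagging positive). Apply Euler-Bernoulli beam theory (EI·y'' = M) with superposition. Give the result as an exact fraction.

Load 1 — triangular load w₀=14 kN/m (0→w₀ over full span):
  M_1 = 3w₀Lx/20 - w₀L²/30 - w₀x³/(6L) = 3·14·4·3/20 - 14·4²/30 - 14·3³/(6·4) = 119/60 kN·m
Load 2 — applied couple M₀=17 kN·m at a=12/5 m (b=L-a=8/5):
  M_2 = R_Ax - M_A - M₀  [x>a] with R_A=153/25, M_A=136/25 = (153/25)·3 - (136/25) - 17 = -102/25 kN·m
Load 3 — point force P=-13 kN at a=2 m (b=L-a=2):
  M_3 = Pa²(a+3b)(L-x)/L³ - Pa²b/L²  [x>a] = (-13)·2²·(2+3·2)·(4-3)/4³ - (-13)·2²·2/4² = 0 kN·m
Superposition: M = Σ M_i = -629/300 kN·m ≈ -2.096667 kN·m

M(3) = -629/300 kN·m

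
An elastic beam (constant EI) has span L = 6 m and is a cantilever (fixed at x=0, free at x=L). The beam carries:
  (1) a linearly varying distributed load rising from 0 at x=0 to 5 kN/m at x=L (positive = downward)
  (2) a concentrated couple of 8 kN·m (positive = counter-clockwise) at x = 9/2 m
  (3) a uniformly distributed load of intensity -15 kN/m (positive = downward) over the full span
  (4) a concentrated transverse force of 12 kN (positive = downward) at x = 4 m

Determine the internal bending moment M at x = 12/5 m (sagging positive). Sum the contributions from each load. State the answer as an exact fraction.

M(12/5) = 1502/25 kN·m

Load 1 — triangular load w₀=5 kN/m (0→w₀ over full span):
  M_1 = w₀Lx/2 - w₀L²/3 - w₀x³/(6L) = 5·6·(12/5)/2 - 5·6²/3 - 5·(12/5)³/(6·6) = -648/25 kN·m
Load 2 — applied couple M₀=8 kN·m at a=9/2 m (b=L-a=3/2):
  M_2 = M₀  [x≤a] = 8 = 8 kN·m
Load 3 — uniform load w=-15 kN/m over full span:
  M_3 = -w(L-x)²/2 = -(-15)·(6-(12/5))²/2 = 486/5 kN·m
Load 4 — point force P=12 kN at a=4 m (b=L-a=2):
  M_4 = -P(a-x)  [x≤a] = -12·(4-(12/5)) = -96/5 kN·m
Superposition: M = Σ M_i = 1502/25 kN·m ≈ 60.080000 kN·m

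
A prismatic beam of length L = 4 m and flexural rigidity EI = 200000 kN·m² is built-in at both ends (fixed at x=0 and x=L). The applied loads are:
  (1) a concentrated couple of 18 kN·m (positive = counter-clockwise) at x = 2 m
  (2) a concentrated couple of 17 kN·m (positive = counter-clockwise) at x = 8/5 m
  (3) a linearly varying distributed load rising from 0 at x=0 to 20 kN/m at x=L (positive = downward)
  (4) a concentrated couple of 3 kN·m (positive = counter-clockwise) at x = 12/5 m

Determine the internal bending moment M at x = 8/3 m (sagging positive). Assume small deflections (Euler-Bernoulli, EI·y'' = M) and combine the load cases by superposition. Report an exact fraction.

M(8/3) = -2243/810 kN·m

Load 1 — applied couple M₀=18 kN·m at a=2 m (b=L-a=2):
  M_1 = R_Ax - M_A - M₀  [x>a] with R_A=27/4, M_A=9/2 = (27/4)·(8/3) - (9/2) - 18 = -9/2 kN·m
Load 2 — applied couple M₀=17 kN·m at a=8/5 m (b=L-a=12/5):
  M_2 = R_Ax - M_A - M₀  [x>a] with R_A=153/25, M_A=51/25 = (153/25)·(8/3) - (51/25) - 17 = -68/25 kN·m
Load 3 — triangular load w₀=20 kN/m (0→w₀ over full span):
  M_3 = 3w₀Lx/20 - w₀L²/30 - w₀x³/(6L) = 3·20·4·(8/3)/20 - 20·4²/30 - 20·(8/3)³/(6·4) = 448/81 kN·m
Load 4 — applied couple M₀=3 kN·m at a=12/5 m (b=L-a=8/5):
  M_4 = R_Ax - M_A - M₀  [x>a] with R_A=27/25, M_A=24/25 = (27/25)·(8/3) - (24/25) - 3 = -27/25 kN·m
Superposition: M = Σ M_i = -2243/810 kN·m ≈ -2.769136 kN·m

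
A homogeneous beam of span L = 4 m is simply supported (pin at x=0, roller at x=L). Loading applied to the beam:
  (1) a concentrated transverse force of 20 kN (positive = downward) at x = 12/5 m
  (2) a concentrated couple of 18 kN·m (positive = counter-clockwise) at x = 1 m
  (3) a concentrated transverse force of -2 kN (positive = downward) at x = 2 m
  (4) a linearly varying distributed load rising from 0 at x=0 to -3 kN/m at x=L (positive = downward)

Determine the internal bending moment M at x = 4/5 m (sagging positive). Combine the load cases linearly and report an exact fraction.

Load 1 — point force P=20 kN at a=12/5 m (b=L-a=8/5):
  M_1 = Pbx/L  [x≤a] = 20·(8/5)·(4/5)/4 = 32/5 kN·m
Load 2 — applied couple M₀=18 kN·m at a=1 m (b=L-a=3):
  M_2 = M₀x/L  [x≤a] = 18·(4/5)/4 = 18/5 kN·m
Load 3 — point force P=-2 kN at a=2 m (b=L-a=2):
  M_3 = Pbx/L  [x≤a] = (-2)·2·(4/5)/4 = -4/5 kN·m
Load 4 — triangular load w₀=-3 kN/m (0→w₀ over full span):
  M_4 = w₀Lx/6 - w₀x³/(6L) = (-3)·4·(4/5)/6 - (-3)·(4/5)³/(6·4) = -192/125 kN·m
Superposition: M = Σ M_i = 958/125 kN·m ≈ 7.664000 kN·m

M(4/5) = 958/125 kN·m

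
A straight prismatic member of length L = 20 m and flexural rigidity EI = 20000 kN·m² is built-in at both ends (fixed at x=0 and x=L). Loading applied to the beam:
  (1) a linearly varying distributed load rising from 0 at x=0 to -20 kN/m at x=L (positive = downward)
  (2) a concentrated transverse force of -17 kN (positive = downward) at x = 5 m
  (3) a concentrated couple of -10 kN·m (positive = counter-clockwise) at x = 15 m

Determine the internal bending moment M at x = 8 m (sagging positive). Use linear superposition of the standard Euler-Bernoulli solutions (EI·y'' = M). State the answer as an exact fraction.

M(8) = -2325/16 kN·m

Load 1 — triangular load w₀=-20 kN/m (0→w₀ over full span):
  M_1 = 3w₀Lx/20 - w₀L²/30 - w₀x³/(6L) = 3·(-20)·20·8/20 - (-20)·20²/30 - (-20)·8³/(6·20) = -128 kN·m
Load 2 — point force P=-17 kN at a=5 m (b=L-a=15):
  M_2 = Pa²(a+3b)(L-x)/L³ - Pa²b/L²  [x>a] = (-17)·5²·(5+3·15)·(20-8)/20³ - (-17)·5²·15/20² = -255/16 kN·m
Load 3 — applied couple M₀=-10 kN·m at a=15 m (b=L-a=5):
  M_3 = R_Ax - M_A  [x≤a] with R_A=-9/16, M_A=-25/8 = (-9/16)·8 - (-25/8) = -11/8 kN·m
Superposition: M = Σ M_i = -2325/16 kN·m ≈ -145.312500 kN·m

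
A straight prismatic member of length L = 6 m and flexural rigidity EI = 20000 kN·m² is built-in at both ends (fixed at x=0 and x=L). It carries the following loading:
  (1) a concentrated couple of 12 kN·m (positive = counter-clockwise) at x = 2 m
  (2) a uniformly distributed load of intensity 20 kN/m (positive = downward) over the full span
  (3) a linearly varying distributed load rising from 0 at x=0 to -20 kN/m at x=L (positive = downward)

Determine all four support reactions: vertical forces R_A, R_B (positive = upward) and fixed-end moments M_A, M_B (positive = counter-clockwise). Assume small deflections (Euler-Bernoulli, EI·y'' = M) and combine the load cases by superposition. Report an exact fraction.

Load 1 — applied couple M₀=12 kN·m at a=2 m (b=L-a=4):
  R_A = 6M₀ab/L³ = 6·12·2·4/6³ = 8/3 kN
  M_A = M₀b(2a-b)/L² = 12·4·(2·2-4)/6² = 0 kN·m
  R_B = -6M₀ab/L³ = -6·12·2·4/6³ = -8/3 kN
  M_B = M₀a(2b-a)/L² = 12·2·(2·4-2)/6² = 4 kN·m
Load 2 — uniform load w=20 kN/m over full span:
  R_A = wL/2 = 20·6/2 = 60 kN
  M_A = wL²/12 = 20·6²/12 = 60 kN·m
  R_B = wL/2 = 20·6/2 = 60 kN
  M_B = -wL²/12 = -20·6²/12 = -60 kN·m
Load 3 — triangular load w₀=-20 kN/m (0→w₀ over full span):
  R_A = 3w₀L/20 = 3·(-20)·6/20 = -18 kN
  M_A = w₀L²/30 = (-20)·6²/30 = -24 kN·m
  R_B = 7w₀L/20 = 7·(-20)·6/20 = -42 kN
  M_B = -w₀L²/20 = -(-20)·6²/20 = 36 kN·m
Superposition: R_A = 134/3 kN, M_A = 36 kN·m, R_B = 46/3 kN, M_B = -20 kN·m

R_A = 134/3 kN, M_A = 36 kN·m, R_B = 46/3 kN, M_B = -20 kN·m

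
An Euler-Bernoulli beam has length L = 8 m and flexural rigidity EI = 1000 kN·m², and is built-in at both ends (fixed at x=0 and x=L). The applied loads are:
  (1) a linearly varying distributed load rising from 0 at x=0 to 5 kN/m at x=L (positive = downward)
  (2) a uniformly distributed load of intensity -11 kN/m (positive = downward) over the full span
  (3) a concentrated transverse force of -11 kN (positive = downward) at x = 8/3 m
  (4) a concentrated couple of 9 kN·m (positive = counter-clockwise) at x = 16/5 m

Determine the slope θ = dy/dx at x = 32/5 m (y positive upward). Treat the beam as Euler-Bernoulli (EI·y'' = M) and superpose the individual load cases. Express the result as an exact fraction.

θ(32/5) = -91646/2109375 rad

Load 1 — triangular load w₀=5 kN/m (0→w₀ over full span):
  θ_1 = -w₀(2x(L-x)(L-2x)(x+2L)+x²(L-x)²)/(120LEI) = -5·(2·(32/5)·(8-(32/5))·(8-2·(32/5))·((32/5)+2·8)+(32/5)²·(8-(32/5))²)/(120·8·1000) = 512/46875 rad
Load 2 — uniform load w=-11 kN/m over full span:
  θ_2 = -wx(L-x)(L-2x)/(12EI) = -(-11)·(32/5)·(8-(32/5))·(8-2·(32/5))/(12·1000) = -704/15625 rad
Load 3 — point force P=-11 kN at a=8/3 m (b=L-a=16/3):
  θ_3 = Pa²(L-x)(2bL-(3b+a)(L-x))/(2L³EI)  [x>a] = (-11)·(8/3)²·(8-(32/5))·(2·(16/3)·8-(3·(16/3)+(8/3))·(8-(32/5)))/(2·8³·1000) = -572/84375 rad
Load 4 — applied couple M₀=9 kN·m at a=16/5 m (b=L-a=24/5):
  θ_4 = (R_Ax²/2 - M_Ax - M₀(x-a))/EI  [x>a] with R_A=81/50, M_A=27/25 = ((81/50)·(32/5)²/2 - (27/25)·(32/5) - 9·((32/5)-(16/5)))/1000 = -198/78125 rad
Superposition: θ = Σ θ_i = -91646/2109375 rad ≈ -0.043447 rad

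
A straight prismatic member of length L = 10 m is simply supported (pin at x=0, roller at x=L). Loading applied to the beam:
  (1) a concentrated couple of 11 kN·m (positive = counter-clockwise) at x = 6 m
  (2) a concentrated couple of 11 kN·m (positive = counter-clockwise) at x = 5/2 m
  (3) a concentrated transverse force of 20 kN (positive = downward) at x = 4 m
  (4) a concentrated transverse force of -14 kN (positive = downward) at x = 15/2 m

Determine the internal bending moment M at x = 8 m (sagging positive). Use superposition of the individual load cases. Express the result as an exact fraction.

Load 1 — applied couple M₀=11 kN·m at a=6 m (b=L-a=4):
  M_1 = M₀x/L - M₀  [x>a] = 11·8/10 - 11 = -11/5 kN·m
Load 2 — applied couple M₀=11 kN·m at a=5/2 m (b=L-a=15/2):
  M_2 = M₀x/L - M₀  [x>a] = 11·8/10 - 11 = -11/5 kN·m
Load 3 — point force P=20 kN at a=4 m (b=L-a=6):
  M_3 = Pa(L-x)/L  [x>a] = 20·4·(10-8)/10 = 16 kN·m
Load 4 — point force P=-14 kN at a=15/2 m (b=L-a=5/2):
  M_4 = Pa(L-x)/L  [x>a] = (-14)·(15/2)·(10-8)/10 = -21 kN·m
Superposition: M = Σ M_i = -47/5 kN·m ≈ -9.400000 kN·m

M(8) = -47/5 kN·m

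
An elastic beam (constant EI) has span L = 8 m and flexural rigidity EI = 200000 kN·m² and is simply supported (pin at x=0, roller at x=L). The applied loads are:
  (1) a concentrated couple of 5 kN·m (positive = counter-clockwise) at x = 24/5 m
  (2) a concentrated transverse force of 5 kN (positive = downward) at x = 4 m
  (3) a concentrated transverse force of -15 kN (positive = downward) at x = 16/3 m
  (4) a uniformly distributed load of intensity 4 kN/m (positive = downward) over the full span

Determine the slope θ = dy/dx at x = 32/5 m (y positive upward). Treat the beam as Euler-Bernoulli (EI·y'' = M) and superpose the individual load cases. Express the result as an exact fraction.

θ(32/5) = 8281/42187500 rad

Load 1 — applied couple M₀=5 kN·m at a=24/5 m (b=L-a=16/5):
  θ_1 = (M₀x²/(2L)-M₀(x-a)+C₁)/EI  [x>a] with C₁=M₀(3b²-L²)/(6L)=-52/15 = (5·(32/5)²/(2·8)-5·((32/5)-(24/5))+(-52/15))/200000 = 1/150000 rad
Load 2 — point force P=5 kN at a=4 m (b=L-a=4):
  θ_2 = -Pa(2L²-6Lx+3x²+a²)/(6LEI)  [x>a] = -5·4·(2·8²-6·8·(32/5)+3·(32/5)²+4²)/(6·8·200000) = 21/250000 rad
Load 3 — point force P=-15 kN at a=16/3 m (b=L-a=8/3):
  θ_3 = -Pa(2L²-6Lx+3x²+a²)/(6LEI)  [x>a] = -(-15)·(16/3)·(2·8²-6·8·(32/5)+3·(32/5)²+(16/3)²)/(6·8·200000) = -98/421875 rad
Load 4 — uniform load w=4 kN/m over full span:
  θ_4 = -w(L³-6Lx²+4x³)/(24EI) = -4·(8³-6·8·(32/5)²+4·(32/5)³)/(24·200000) = 132/390625 rad
Superposition: θ = Σ θ_i = 8281/42187500 rad ≈ 0.000196 rad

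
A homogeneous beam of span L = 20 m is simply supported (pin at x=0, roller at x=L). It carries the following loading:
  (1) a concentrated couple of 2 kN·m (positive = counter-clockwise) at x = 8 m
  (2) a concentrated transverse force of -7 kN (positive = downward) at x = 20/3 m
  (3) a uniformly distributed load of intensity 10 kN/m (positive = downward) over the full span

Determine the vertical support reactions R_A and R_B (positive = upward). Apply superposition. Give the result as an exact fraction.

Load 1 — applied couple M₀=2 kN·m at a=8 m (b=L-a=12):
  R_A = M₀/L = 2/20 = 1/10 kN
  R_B = -M₀/L = -2/20 = -1/10 kN
Load 2 — point force P=-7 kN at a=20/3 m (b=L-a=40/3):
  R_A = Pb/L = (-7)·(40/3)/20 = -14/3 kN
  R_B = Pa/L = (-7)·(20/3)/20 = -7/3 kN
Load 3 — uniform load w=10 kN/m over full span:
  R_A = wL/2 = 10·20/2 = 100 kN
  R_B = wL/2 = 10·20/2 = 100 kN
Superposition: R_A = 2863/30 kN, R_B = 2927/30 kN

R_A = 2863/30 kN, R_B = 2927/30 kN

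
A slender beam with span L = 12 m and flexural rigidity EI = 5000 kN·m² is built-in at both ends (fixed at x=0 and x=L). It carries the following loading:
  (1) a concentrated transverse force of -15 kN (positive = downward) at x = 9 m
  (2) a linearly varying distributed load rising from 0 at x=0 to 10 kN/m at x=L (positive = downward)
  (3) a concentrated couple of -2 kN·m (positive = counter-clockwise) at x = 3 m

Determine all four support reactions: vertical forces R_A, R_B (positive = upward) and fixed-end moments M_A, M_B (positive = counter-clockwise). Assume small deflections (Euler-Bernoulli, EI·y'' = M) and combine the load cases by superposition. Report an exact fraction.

R_A = 495/32 kN, M_A = 639/16 kN·m, R_B = 945/32 kN, M_B = -757/16 kN·m

Load 1 — point force P=-15 kN at a=9 m (b=L-a=3):
  R_A = Pb²(3a+b)/L³ = (-15)·3²·(3·9+3)/12³ = -75/32 kN
  M_A = Pab²/L² = (-15)·9·3²/12² = -135/16 kN·m
  R_B = Pa²(a+3b)/L³ = (-15)·9²·(9+3·3)/12³ = -405/32 kN
  M_B = -Pa²b/L² = -(-15)·9²·3/12² = 405/16 kN·m
Load 2 — triangular load w₀=10 kN/m (0→w₀ over full span):
  R_A = 3w₀L/20 = 3·10·12/20 = 18 kN
  M_A = w₀L²/30 = 10·12²/30 = 48 kN·m
  R_B = 7w₀L/20 = 7·10·12/20 = 42 kN
  M_B = -w₀L²/20 = -10·12²/20 = -72 kN·m
Load 3 — applied couple M₀=-2 kN·m at a=3 m (b=L-a=9):
  R_A = 6M₀ab/L³ = 6·(-2)·3·9/12³ = -3/16 kN
  M_A = M₀b(2a-b)/L² = (-2)·9·(2·3-9)/12² = 3/8 kN·m
  R_B = -6M₀ab/L³ = -6·(-2)·3·9/12³ = 3/16 kN
  M_B = M₀a(2b-a)/L² = (-2)·3·(2·9-3)/12² = -5/8 kN·m
Superposition: R_A = 495/32 kN, M_A = 639/16 kN·m, R_B = 945/32 kN, M_B = -757/16 kN·m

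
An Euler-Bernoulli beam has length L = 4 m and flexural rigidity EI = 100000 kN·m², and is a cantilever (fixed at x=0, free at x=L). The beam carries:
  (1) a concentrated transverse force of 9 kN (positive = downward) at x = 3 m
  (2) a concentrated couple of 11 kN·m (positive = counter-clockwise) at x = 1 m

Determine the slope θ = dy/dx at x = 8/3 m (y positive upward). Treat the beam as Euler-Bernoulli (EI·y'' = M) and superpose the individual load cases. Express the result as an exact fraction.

Load 1 — point force P=9 kN at a=3 m (b=L-a=1):
  θ_1 = -Px(2a-x)/(2EI)  [x≤a] = -9·(8/3)·(2·3-(8/3))/(2·100000) = -1/2500 rad
Load 2 — applied couple M₀=11 kN·m at a=1 m (b=L-a=3):
  θ_2 = M₀a/EI  [x>a] = 11·1/100000 = 11/100000 rad
Superposition: θ = Σ θ_i = -29/100000 rad ≈ -0.000290 rad

θ(8/3) = -29/100000 rad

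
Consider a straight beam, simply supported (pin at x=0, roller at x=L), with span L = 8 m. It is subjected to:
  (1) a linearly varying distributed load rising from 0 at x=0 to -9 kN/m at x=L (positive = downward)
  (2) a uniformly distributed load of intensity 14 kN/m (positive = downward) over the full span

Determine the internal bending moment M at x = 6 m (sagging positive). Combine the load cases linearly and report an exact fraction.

M(6) = 105/2 kN·m

Load 1 — triangular load w₀=-9 kN/m (0→w₀ over full span):
  M_1 = w₀Lx/6 - w₀x³/(6L) = (-9)·8·6/6 - (-9)·6³/(6·8) = -63/2 kN·m
Load 2 — uniform load w=14 kN/m over full span:
  M_2 = wx(L-x)/2 = 14·6·(8-6)/2 = 84 kN·m
Superposition: M = Σ M_i = 105/2 kN·m ≈ 52.500000 kN·m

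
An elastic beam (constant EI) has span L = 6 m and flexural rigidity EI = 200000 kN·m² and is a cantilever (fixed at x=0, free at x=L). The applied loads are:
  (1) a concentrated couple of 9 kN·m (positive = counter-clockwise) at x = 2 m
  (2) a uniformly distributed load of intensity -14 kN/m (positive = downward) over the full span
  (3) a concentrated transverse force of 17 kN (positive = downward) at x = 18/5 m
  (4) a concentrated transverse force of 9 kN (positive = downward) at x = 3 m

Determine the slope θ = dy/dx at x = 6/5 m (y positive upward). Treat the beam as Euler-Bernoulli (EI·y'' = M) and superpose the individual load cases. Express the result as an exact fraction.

Load 1 — applied couple M₀=9 kN·m at a=2 m (b=L-a=4):
  θ_1 = M₀x/EI  [x≤a] = 9·(6/5)/200000 = 27/500000 rad
Load 2 — uniform load w=-14 kN/m over full span:
  θ_2 = -wx(x²-3Lx+3L²)/(6EI) = -(-14)·(6/5)·((6/5)²-3·6·(6/5)+3·6²)/(6·200000) = 3843/3125000 rad
Load 3 — point force P=17 kN at a=18/5 m (b=L-a=12/5):
  θ_3 = -Px(2a-x)/(2EI)  [x≤a] = -17·(6/5)·(2·(18/5)-(6/5))/(2·200000) = -153/500000 rad
Load 4 — point force P=9 kN at a=3 m (b=L-a=3):
  θ_4 = -Px(2a-x)/(2EI)  [x≤a] = -9·(6/5)·(2·3-(6/5))/(2·200000) = -81/625000 rad
Superposition: θ = Σ θ_i = 5301/6250000 rad ≈ 0.000848 rad

θ(6/5) = 5301/6250000 rad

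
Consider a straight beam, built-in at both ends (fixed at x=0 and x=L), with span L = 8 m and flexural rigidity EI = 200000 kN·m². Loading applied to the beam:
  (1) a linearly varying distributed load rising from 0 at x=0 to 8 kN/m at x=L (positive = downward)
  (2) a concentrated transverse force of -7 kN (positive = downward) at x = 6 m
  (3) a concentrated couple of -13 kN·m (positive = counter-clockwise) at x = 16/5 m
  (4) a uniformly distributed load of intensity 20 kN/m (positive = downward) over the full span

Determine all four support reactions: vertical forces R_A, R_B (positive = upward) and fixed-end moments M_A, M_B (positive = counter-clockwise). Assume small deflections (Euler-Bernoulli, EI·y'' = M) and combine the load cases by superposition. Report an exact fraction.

R_A = 68933/800 kN, M_A = 71729/600 kN·m, R_B = 79067/800 kN, M_B = -77131/600 kN·m

Load 1 — triangular load w₀=8 kN/m (0→w₀ over full span):
  R_A = 3w₀L/20 = 3·8·8/20 = 48/5 kN
  M_A = w₀L²/30 = 8·8²/30 = 256/15 kN·m
  R_B = 7w₀L/20 = 7·8·8/20 = 112/5 kN
  M_B = -w₀L²/20 = -8·8²/20 = -128/5 kN·m
Load 2 — point force P=-7 kN at a=6 m (b=L-a=2):
  R_A = Pb²(3a+b)/L³ = (-7)·2²·(3·6+2)/8³ = -35/32 kN
  M_A = Pab²/L² = (-7)·6·2²/8² = -21/8 kN·m
  R_B = Pa²(a+3b)/L³ = (-7)·6²·(6+3·2)/8³ = -189/32 kN
  M_B = -Pa²b/L² = -(-7)·6²·2/8² = 63/8 kN·m
Load 3 — applied couple M₀=-13 kN·m at a=16/5 m (b=L-a=24/5):
  R_A = 6M₀ab/L³ = 6·(-13)·(16/5)·(24/5)/8³ = -117/50 kN
  M_A = M₀b(2a-b)/L² = (-13)·(24/5)·(2·(16/5)-(24/5))/8² = -39/25 kN·m
  R_B = -6M₀ab/L³ = -6·(-13)·(16/5)·(24/5)/8³ = 117/50 kN
  M_B = M₀a(2b-a)/L² = (-13)·(16/5)·(2·(24/5)-(16/5))/8² = -104/25 kN·m
Load 4 — uniform load w=20 kN/m over full span:
  R_A = wL/2 = 20·8/2 = 80 kN
  M_A = wL²/12 = 20·8²/12 = 320/3 kN·m
  R_B = wL/2 = 20·8/2 = 80 kN
  M_B = -wL²/12 = -20·8²/12 = -320/3 kN·m
Superposition: R_A = 68933/800 kN, M_A = 71729/600 kN·m, R_B = 79067/800 kN, M_B = -77131/600 kN·m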